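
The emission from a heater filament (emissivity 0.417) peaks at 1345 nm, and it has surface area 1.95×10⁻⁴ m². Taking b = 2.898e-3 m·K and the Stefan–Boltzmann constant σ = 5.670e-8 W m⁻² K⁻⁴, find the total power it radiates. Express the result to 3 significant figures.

Wien's law: T = b/λ_max = 2.898×10⁻³/1.345×10⁻⁶ = 2154.65 K.
Area A = 1.95×10⁻⁴ m².
Then P = εσAT⁴ = 0.417×5.670×10⁻⁸×1.95×10⁻⁴×(2154.65)⁴ = 99.4 W.

P ≈ 99.4 W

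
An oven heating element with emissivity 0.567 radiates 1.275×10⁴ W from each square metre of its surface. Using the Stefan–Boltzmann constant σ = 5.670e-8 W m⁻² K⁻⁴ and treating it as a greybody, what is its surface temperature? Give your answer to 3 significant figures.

T ≈ 794 K

I = εσT⁴, so T = (I/εσ)^(1/4) = (1.275×10⁴/(0.567×5.670×10⁻⁸))^(1/4) = 794 K.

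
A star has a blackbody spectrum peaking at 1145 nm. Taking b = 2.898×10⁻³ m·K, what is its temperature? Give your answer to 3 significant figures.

Wien's law gives T = b/λ_max = (2.898×10⁻³ m·K)/(1.145×10⁻⁶ m) = 2.53×10³ K.

T ≈ 2.53×10³ K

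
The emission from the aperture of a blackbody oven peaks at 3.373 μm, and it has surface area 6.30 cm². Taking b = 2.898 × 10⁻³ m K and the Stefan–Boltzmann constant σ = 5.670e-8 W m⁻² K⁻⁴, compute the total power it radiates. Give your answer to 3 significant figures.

Wien's law: T = b/λ_max = 2.898×10⁻³/3.373×10⁻⁶ = 859.176 K.
Area A = 6.30 cm² = 6.30×10⁻⁴ m².
Then P = σAT⁴ = 5.670×10⁻⁸×6.30×10⁻⁴×(859.176)⁴ = 19.5 W.

P ≈ 19.5 W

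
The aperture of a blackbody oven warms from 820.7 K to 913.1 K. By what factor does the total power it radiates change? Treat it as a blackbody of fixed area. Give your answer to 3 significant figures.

P₂/P₁ ≈ 1.53

P ∝ T⁴, so P₂/P₁ = (T₂/T₁)⁴ = (913.1/820.7)⁴ = (1.11259)⁴ = 1.53.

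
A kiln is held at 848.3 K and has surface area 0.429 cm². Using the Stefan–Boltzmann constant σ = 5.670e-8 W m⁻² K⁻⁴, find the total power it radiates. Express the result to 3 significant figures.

Area A = 0.429 cm² = 4.29×10⁻⁵ m².
P = σAT⁴ = 5.670×10⁻⁸ × 4.29×10⁻⁵ × (848.3)⁴ = 1.26 W.

P ≈ 1.26 W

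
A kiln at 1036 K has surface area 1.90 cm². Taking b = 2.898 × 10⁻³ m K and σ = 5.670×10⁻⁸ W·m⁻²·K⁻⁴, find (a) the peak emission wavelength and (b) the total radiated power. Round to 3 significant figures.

λ_max ≈ 2.80×10³ nm; P ≈ 12.4 W

(a) λ_max = b/T = 2.898×10⁻³/1036 = 2.797×10⁻⁶ m = 2.80×10³ nm.
Area A = 1.90 cm² = 1.90×10⁻⁴ m².
(b) P = σAT⁴ = 5.670×10⁻⁸×1.90×10⁻⁴×(1036)⁴ = 12.4 W.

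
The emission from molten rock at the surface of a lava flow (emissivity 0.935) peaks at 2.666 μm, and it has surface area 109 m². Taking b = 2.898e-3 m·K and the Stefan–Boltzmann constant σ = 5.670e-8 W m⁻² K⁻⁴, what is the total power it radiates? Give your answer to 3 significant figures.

P ≈ 8.07×10⁶ W

Wien's law: T = b/λ_max = 2.898×10⁻³/2.666×10⁻⁶ = 1087.02 K.
Area A = 109 m².
Then P = εσAT⁴ = 0.935×5.670×10⁻⁸×109×(1087.02)⁴ = 8.07×10⁶ W.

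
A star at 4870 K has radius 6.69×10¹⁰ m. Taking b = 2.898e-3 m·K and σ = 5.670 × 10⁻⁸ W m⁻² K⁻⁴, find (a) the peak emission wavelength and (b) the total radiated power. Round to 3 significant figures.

(a) λ_max = b/T = 2.898×10⁻³/4870 = 5.951×10⁻⁷ m = 595 nm.
Surface area A = 4πR² = 4π(6.69×10¹⁰ m)² = 5.62422×10²² m².
(b) P = σAT⁴ = 5.670×10⁻⁸×5.62422×10²²×(4870)⁴ = 1.79×10³⁰ W.

λ_max ≈ 595 nm; P ≈ 1.79×10³⁰ W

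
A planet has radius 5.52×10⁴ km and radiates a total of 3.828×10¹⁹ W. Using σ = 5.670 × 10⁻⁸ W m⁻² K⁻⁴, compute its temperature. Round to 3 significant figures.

Surface area A = 4πR² = 4π(5.52×10⁷ m)² = 3.82902×10¹⁶ m².
P = σAT⁴ ⇒ T = (P/(σA))^(1/4) = (3.828×10¹⁹/(5.670×10⁻⁸×3.82902×10¹⁶))^(1/4) = 364 K.

T ≈ 364 K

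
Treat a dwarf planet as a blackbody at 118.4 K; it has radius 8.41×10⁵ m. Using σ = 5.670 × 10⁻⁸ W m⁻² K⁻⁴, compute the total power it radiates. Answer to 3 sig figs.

Surface area A = 4πR² = 4π(8.41×10⁵ m)² = 8.88796×10¹² m².
P = σAT⁴ = 5.670×10⁻⁸ × 8.88796×10¹² × (118.4)⁴ = 9.90×10¹³ W.

P ≈ 9.90×10¹³ W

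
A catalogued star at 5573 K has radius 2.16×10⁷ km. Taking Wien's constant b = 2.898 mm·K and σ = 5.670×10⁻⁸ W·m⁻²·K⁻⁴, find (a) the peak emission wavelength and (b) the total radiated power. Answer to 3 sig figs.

(a) λ_max = b/T = 2.898×10⁻³/5573 = 5.200×10⁻⁷ m = 520 nm.
Surface area A = 4πR² = 4π(2.16×10¹⁰ m)² = 5.86297×10²¹ m².
(b) P = σAT⁴ = 5.670×10⁻⁸×5.86297×10²¹×(5573)⁴ = 3.21×10²⁹ W.

λ_max ≈ 520 nm; P ≈ 3.21×10²⁹ W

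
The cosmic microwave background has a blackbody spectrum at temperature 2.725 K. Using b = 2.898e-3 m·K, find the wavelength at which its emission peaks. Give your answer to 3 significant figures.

Wien's displacement law: λ_max = b/T = (2.898×10⁻³ m·K)/(2.725 K) = 1.063×10⁻³ m.
That is 1.06×10⁻³ m, in the microwave range.

λ_max ≈ 1.06×10⁻³ m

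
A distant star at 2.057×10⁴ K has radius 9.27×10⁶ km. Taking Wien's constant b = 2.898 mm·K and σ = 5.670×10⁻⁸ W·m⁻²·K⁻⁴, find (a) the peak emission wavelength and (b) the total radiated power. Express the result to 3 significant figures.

λ_max ≈ 141 nm; P ≈ 1.10×10³¹ W

(a) λ_max = b/T = 2.898×10⁻³/2.057×10⁴ = 1.409×10⁻⁷ m = 141 nm.
Surface area A = 4πR² = 4π(9.27×10⁹ m)² = 1.07986×10²¹ m².
(b) P = σAT⁴ = 5.670×10⁻⁸×1.07986×10²¹×(2.057×10⁴)⁴ = 1.10×10³¹ W.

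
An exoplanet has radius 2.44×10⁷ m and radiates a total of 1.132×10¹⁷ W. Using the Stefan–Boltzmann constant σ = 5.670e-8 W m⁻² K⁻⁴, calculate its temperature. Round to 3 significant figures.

T ≈ 128 K

Surface area A = 4πR² = 4π(2.44×10⁷ m)² = 7.48151×10¹⁵ m².
P = σAT⁴ ⇒ T = (P/(σA))^(1/4) = (1.132×10¹⁷/(5.670×10⁻⁸×7.48151×10¹⁵))^(1/4) = 128 K.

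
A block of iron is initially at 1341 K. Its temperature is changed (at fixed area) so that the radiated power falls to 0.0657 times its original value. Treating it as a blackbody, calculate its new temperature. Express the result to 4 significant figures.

P ∝ T⁴, so T₂/T₁ = (P₂/P₁)^(1/4) = (0.0657)^(1/4) = 0.506281.
T₂ = 1341 × 0.506281 = 678.9 K.

T₂ ≈ 678.9 K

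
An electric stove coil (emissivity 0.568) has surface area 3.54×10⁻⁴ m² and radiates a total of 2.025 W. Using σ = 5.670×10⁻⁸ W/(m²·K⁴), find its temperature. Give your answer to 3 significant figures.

T ≈ 649 K

Area A = 3.54×10⁻⁴ m².
P = εσAT⁴ ⇒ T = (P/(εσA))^(1/4) = (2.025/(0.568×5.670×10⁻⁸×3.54×10⁻⁴))^(1/4) = 649 K.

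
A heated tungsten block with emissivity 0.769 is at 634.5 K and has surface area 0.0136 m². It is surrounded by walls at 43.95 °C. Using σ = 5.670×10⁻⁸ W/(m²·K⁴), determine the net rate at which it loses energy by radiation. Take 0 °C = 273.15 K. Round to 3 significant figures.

Net loss ≈ 90.1 W

Surroundings: T = 43.95 °C + 273.15 = 317.10 K.
Area A = 0.0136 m².
Net radiated power P_net = εσA(T⁴ − T₀⁴) = 0.769×5.670×10⁻⁸×0.0136×(634.5⁴ − 317.10⁴).
T⁴ − T₀⁴ = 1.62079×10¹¹ − 1.01108×10¹⁰ = 1.51968×10¹¹ K⁴, so P_net = 90.1 W.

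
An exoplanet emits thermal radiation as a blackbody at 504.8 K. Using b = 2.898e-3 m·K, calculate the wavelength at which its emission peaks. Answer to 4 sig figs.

Wien's displacement law: λ_max = b/T = (2.898×10⁻³ m·K)/(504.8 K) = 5.7409×10⁻⁶ m.
That is 5.741 μm, in the infrared range.

λ_max ≈ 5.741 μm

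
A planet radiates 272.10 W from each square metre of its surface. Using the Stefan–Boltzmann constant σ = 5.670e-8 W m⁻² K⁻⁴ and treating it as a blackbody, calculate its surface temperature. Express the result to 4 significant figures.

I = σT⁴, so T = (I/σ)^(1/4) = (272.10/(5.670×10⁻⁸))^(1/4) = 263.2 K.

T ≈ 263.2 K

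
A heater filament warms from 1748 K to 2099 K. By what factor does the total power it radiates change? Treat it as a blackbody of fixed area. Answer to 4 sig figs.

P ∝ T⁴, so P₂/P₁ = (T₂/T₁)⁴ = (2099/1748)⁴ = (1.20080)⁴ = 2.079.

P₂/P₁ ≈ 2.079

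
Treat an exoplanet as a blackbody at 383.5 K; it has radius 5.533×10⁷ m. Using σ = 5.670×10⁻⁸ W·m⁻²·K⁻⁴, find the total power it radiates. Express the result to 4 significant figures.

Surface area A = 4πR² = 4π(5.533×10⁷ m)² = 3.84708×10¹⁶ m².
P = σAT⁴ = 5.670×10⁻⁸ × 3.84708×10¹⁶ × (383.5)⁴ = 4.718×10¹⁹ W.

P ≈ 4.718×10¹⁹ W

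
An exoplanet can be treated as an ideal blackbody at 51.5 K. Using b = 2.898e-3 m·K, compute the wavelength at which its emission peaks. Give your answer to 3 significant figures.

λ_max ≈ 56.3 μm

Wien's displacement law: λ_max = b/T = (2.898×10⁻³ m·K)/(51.5 K) = 5.627×10⁻⁵ m.
That is 56.3 μm, in the infrared range.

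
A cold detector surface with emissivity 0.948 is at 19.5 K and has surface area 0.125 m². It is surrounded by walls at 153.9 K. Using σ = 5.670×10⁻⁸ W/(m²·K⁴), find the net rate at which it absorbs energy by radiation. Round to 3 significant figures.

Area A = 0.125 m².
Net radiated power P_net = εσA(T⁴ − T₀⁴) = 0.948×5.670×10⁻⁸×0.125×(19.5⁴ − 153.9⁴).
T⁴ − T₀⁴ = 1.44590×10⁵ − 5.60989×10⁸ = -5.60844×10⁸ K⁴, so P_net = -3.77 W — negative, meaning a net gain of 3.77 W.

Net gain ≈ 3.77 W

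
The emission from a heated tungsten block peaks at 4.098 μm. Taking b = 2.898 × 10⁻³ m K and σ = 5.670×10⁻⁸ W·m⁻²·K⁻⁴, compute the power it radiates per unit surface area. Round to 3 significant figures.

Wien's law: T = b/λ_max = 2.898×10⁻³/4.098×10⁻⁶ = 707.174 K.
Then I = σT⁴ = 5.670×10⁻⁸×(707.174)⁴ = 1.42×10⁴ W/m².

I ≈ 1.42×10⁴ W/m²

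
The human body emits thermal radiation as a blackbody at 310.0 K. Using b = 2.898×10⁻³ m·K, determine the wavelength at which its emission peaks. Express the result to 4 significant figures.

Wien's displacement law: λ_max = b/T = (2.898×10⁻³ m·K)/(310.0 K) = 9.3484×10⁻⁶ m.
That is 9.348 μm, in the infrared range.

λ_max ≈ 9.348 μm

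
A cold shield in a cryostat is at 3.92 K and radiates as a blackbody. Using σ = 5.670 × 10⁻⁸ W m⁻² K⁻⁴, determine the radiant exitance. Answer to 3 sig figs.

I ≈ 1.34×10⁻⁵ W/m²

Stefan–Boltzmann: I = σT⁴ = 5.670×10⁻⁸ × (3.92)⁴ = 1.34×10⁻⁵ W/m².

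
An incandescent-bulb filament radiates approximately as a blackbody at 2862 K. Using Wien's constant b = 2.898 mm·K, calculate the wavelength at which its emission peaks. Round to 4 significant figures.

Wien's displacement law: λ_max = b/T = (2.898×10⁻³ m·K)/(2862 K) = 1.0126×10⁻⁶ m.
That is 1013 nm, in the infrared range.

λ_max ≈ 1013 nm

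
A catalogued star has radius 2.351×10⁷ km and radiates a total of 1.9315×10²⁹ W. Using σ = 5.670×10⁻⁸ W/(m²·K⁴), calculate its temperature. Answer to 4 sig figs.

Surface area A = 4πR² = 4π(2.351×10¹⁰ m)² = 6.94569×10²¹ m².
P = σAT⁴ ⇒ T = (P/(σA))^(1/4) = (1.9315×10²⁹/(5.670×10⁻⁸×6.94569×10²¹))^(1/4) = 4706 K.

T ≈ 4706 K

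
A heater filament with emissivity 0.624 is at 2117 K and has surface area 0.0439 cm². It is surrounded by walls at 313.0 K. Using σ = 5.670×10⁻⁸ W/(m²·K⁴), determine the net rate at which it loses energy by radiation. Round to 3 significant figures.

Area A = 0.0439 cm² = 4.39×10⁻⁶ m².
Net radiated power P_net = εσA(T⁴ − T₀⁴) = 0.624×5.670×10⁻⁸×4.39×10⁻⁶×(2117⁴ − 313.0⁴).
T⁴ − T₀⁴ = 2.00855×10¹³ − 9.59792×10⁹ = 2.00759×10¹³ K⁴, so P_net = 3.12 W.

Net loss ≈ 3.12 W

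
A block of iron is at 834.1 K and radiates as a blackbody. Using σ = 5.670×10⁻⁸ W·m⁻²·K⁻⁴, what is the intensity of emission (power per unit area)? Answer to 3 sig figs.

Stefan–Boltzmann: I = σT⁴ = 5.670×10⁻⁸ × (834.1)⁴ = 2.74×10⁴ W/m².

I ≈ 2.74×10⁴ W/m²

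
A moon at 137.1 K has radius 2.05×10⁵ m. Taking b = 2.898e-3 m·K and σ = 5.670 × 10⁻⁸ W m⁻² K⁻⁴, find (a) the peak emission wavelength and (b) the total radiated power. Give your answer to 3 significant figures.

λ_max ≈ 21.1 μm; P ≈ 1.06×10¹³ W

(a) λ_max = b/T = 2.898×10⁻³/137.1 = 2.114×10⁻⁵ m = 21.1 μm.
Surface area A = 4πR² = 4π(2.05×10⁵ m)² = 5.28102×10¹¹ m².
(b) P = σAT⁴ = 5.670×10⁻⁸×5.28102×10¹¹×(137.1)⁴ = 1.06×10¹³ W.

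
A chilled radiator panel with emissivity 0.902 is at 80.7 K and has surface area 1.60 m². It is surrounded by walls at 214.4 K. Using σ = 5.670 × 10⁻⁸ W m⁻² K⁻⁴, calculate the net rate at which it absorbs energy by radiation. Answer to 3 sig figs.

Area A = 1.60 m².
Net radiated power P_net = εσA(T⁴ − T₀⁴) = 0.902×5.670×10⁻⁸×1.60×(80.7⁴ − 214.4⁴).
T⁴ − T₀⁴ = 4.24125×10⁷ − 2.11300×10⁹ = -2.07059×10⁹ K⁴, so P_net = -169 W — negative, meaning a net gain of 169 W.

Net gain ≈ 169 W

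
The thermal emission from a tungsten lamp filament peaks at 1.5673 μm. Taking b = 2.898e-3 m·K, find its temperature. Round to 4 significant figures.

Wien's law gives T = b/λ_max = (2.898×10⁻³ m·K)/(1.5673×10⁻⁶ m) = 1849 K.

T ≈ 1849 K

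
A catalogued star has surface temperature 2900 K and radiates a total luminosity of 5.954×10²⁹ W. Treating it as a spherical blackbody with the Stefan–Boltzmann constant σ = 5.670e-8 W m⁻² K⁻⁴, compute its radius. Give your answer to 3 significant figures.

R ≈ 1.09×10¹¹ m

L = 4πR²σT⁴ ⇒ R = √(L/(4πσT⁴)).
σT⁴ = 4.01028×10⁶ W/m², so R = √(5.954×10²⁹/(4π×4.01028×10⁶)) = 1.09×10¹¹ m.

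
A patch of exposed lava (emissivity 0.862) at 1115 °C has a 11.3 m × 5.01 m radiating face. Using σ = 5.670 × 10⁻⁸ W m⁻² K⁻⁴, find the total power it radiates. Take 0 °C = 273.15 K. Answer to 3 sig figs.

P ≈ 1.03×10⁷ W

T = 1115 °C + 273.15 = 1388.15 K.
Area A = 11.3 × 5.01 = 56.613 m².
P = εσAT⁴ = 0.862 × 5.670×10⁻⁸ × 56.613 × (1388.15)⁴ = 1.03×10⁷ W.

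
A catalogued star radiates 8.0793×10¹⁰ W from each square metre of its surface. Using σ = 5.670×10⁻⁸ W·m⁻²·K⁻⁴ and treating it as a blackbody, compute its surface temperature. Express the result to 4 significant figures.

T ≈ 3.455×10⁴ K

I = σT⁴, so T = (I/σ)^(1/4) = (8.0793×10¹⁰/(5.670×10⁻⁸))^(1/4) = 3.455×10⁴ K.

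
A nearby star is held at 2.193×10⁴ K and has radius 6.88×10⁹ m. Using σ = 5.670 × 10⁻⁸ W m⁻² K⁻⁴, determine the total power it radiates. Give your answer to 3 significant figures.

P ≈ 7.80×10³⁰ W

Surface area A = 4πR² = 4π(6.88×10⁹ m)² = 5.94822×10²⁰ m².
P = σAT⁴ = 5.670×10⁻⁸ × 5.94822×10²⁰ × (2.193×10⁴)⁴ = 7.80×10³⁰ W.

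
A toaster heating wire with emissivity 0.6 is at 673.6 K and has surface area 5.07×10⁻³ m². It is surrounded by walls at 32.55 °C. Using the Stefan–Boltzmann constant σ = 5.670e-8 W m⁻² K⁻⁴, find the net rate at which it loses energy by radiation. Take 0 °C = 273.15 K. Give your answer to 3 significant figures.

Surroundings: T = 32.55 °C + 273.15 = 305.70 K.
Area A = 5.07×10⁻³ m².
Net radiated power P_net = εσA(T⁴ − T₀⁴) = 0.6×5.670×10⁻⁸×5.07×10⁻³×(673.6⁴ − 305.70⁴).
T⁴ − T₀⁴ = 2.05877×10¹¹ − 8.73337×10⁹ = 1.97144×10¹¹ K⁴, so P_net = 34.0 W.

Net loss ≈ 34.0 W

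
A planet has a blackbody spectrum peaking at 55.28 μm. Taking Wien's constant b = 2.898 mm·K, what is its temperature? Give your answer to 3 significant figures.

Wien's law gives T = b/λ_max = (2.898×10⁻³ m·K)/(5.528×10⁻⁵ m) = 52.4 K.

T ≈ 52.4 K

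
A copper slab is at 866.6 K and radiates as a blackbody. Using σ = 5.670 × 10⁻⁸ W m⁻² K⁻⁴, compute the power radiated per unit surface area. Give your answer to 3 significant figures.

I ≈ 3.20×10⁴ W/m²

Stefan–Boltzmann: I = σT⁴ = 5.670×10⁻⁸ × (866.6)⁴ = 3.20×10⁴ W/m².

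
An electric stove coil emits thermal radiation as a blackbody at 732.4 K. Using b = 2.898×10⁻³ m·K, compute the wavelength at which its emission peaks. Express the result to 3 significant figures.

λ_max ≈ 3.96 μm

Wien's displacement law: λ_max = b/T = (2.898×10⁻³ m·K)/(732.4 K) = 3.957×10⁻⁶ m.
That is 3.96 μm, in the infrared range.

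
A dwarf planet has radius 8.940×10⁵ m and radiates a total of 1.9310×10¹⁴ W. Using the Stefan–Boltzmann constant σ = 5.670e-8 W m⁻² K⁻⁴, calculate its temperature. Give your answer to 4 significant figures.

Surface area A = 4πR² = 4π(8.940×10⁵ m)² = 1.00435×10¹³ m².
P = σAT⁴ ⇒ T = (P/(σA))^(1/4) = (1.9310×10¹⁴/(5.670×10⁻⁸×1.00435×10¹³))^(1/4) = 135.7 K.

T ≈ 135.7 K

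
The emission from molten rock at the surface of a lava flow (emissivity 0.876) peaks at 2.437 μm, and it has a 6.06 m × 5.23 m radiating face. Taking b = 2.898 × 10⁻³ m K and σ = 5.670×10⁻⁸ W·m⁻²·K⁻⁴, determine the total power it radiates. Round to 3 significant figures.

P ≈ 3.15×10⁶ W

Wien's law: T = b/λ_max = 2.898×10⁻³/2.437×10⁻⁶ = 1189.17 K.
Area A = 6.06 × 5.23 = 31.6938 m².
Then P = εσAT⁴ = 0.876×5.670×10⁻⁸×31.6938×(1189.17)⁴ = 3.15×10⁶ W.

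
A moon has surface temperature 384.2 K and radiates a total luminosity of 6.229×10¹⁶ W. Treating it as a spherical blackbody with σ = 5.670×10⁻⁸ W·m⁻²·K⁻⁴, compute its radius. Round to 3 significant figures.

R ≈ 2.00×10⁶ m

L = 4πR²σT⁴ ⇒ R = √(L/(4πσT⁴)).
σT⁴ = 1235.41 W/m², so R = √(6.229×10¹⁶/(4π×1235.41)) = 2.00×10⁶ m.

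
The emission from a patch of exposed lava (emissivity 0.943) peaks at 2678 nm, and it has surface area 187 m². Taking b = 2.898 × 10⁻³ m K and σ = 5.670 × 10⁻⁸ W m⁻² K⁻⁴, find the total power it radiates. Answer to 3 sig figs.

Wien's law: T = b/λ_max = 2.898×10⁻³/2.678×10⁻⁶ = 1082.15 K.
Area A = 187 m².
Then P = εσAT⁴ = 0.943×5.670×10⁻⁸×187×(1082.15)⁴ = 1.37×10⁷ W.

P ≈ 1.37×10⁷ W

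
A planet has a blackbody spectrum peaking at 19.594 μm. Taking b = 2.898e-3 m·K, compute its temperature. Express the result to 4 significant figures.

Wien's law gives T = b/λ_max = (2.898×10⁻³ m·K)/(1.9594×10⁻⁵ m) = 147.9 K.

T ≈ 147.9 K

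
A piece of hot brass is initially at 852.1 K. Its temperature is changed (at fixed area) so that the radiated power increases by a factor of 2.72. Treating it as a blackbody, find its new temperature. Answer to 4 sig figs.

P ∝ T⁴, so T₂/T₁ = (P₂/P₁)^(1/4) = (2.72)^(1/4) = 1.28423.
T₂ = 852.1 × 1.28423 = 1094 K.

T₂ ≈ 1094 K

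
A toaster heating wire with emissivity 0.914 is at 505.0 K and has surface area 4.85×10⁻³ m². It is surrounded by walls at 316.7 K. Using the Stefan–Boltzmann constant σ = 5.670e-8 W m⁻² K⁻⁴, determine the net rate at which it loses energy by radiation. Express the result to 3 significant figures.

Area A = 4.85×10⁻³ m².
Net radiated power P_net = εσA(T⁴ − T₀⁴) = 0.914×5.670×10⁻⁸×4.85×10⁻³×(505.0⁴ − 316.7⁴).
T⁴ − T₀⁴ = 6.50378×10¹⁰ − 1.00599×10¹⁰ = 5.49779×10¹⁰ K⁴, so P_net = 13.8 W.

Net loss ≈ 13.8 W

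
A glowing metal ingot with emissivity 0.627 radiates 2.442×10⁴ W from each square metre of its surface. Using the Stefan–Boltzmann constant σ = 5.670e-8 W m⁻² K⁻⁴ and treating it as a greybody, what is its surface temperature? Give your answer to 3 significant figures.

I = εσT⁴, so T = (I/εσ)^(1/4) = (2.442×10⁴/(0.627×5.670×10⁻⁸))^(1/4) = 910 K.

T ≈ 910 K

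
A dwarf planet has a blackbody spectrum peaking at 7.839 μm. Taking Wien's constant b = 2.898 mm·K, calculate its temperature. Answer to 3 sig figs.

T ≈ 370 K

Wien's law gives T = b/λ_max = (2.898×10⁻³ m·K)/(7.839×10⁻⁶ m) = 370 K.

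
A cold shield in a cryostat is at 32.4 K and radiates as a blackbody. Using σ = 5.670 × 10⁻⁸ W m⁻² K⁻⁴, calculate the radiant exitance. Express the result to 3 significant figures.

Stefan–Boltzmann: I = σT⁴ = 5.670×10⁻⁸ × (32.4)⁴ = 0.0625 W/m².

I ≈ 0.0625 W/m²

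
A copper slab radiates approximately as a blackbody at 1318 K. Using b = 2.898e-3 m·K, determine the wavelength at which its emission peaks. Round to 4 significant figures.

Wien's displacement law: λ_max = b/T = (2.898×10⁻³ m·K)/(1318 K) = 2.1988×10⁻⁶ m.
That is 2199 nm, in the infrared range.

λ_max ≈ 2199 nm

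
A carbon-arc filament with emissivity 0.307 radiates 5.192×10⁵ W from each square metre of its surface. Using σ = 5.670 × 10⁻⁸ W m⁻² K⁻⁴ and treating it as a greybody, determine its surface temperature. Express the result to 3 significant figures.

T ≈ 2.34×10³ K

I = εσT⁴, so T = (I/εσ)^(1/4) = (5.192×10⁵/(0.307×5.670×10⁻⁸))^(1/4) = 2.34×10³ K.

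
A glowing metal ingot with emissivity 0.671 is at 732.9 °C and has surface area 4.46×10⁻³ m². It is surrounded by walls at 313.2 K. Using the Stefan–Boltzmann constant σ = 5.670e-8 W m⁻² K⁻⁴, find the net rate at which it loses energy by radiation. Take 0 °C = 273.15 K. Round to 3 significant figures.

Net loss ≈ 172 W

T = 732.9 °C + 273.15 = 1006.05 K.
Area A = 4.46×10⁻³ m².
Net radiated power P_net = εσA(T⁴ − T₀⁴) = 0.671×5.670×10⁻⁸×4.46×10⁻³×(1006.05⁴ − 313.2⁴).
T⁴ − T₀⁴ = 1.02442×10¹² − 9.62248×10⁹ = 1.01480×10¹² K⁴, so P_net = 172 W.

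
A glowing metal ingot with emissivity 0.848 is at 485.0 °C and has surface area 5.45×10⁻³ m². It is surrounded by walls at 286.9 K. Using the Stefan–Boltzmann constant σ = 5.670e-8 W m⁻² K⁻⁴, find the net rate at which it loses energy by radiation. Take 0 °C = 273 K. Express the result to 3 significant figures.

T = 485.0 °C + 273 = 758.0 K.
Area A = 5.45×10⁻³ m².
Net radiated power P_net = εσA(T⁴ − T₀⁴) = 0.848×5.670×10⁻⁸×5.45×10⁻³×(758.0⁴ − 286.9⁴).
T⁴ − T₀⁴ = 3.30124×10¹¹ − 6.77520×10⁹ = 3.23349×10¹¹ K⁴, so P_net = 84.7 W.

Net loss ≈ 84.7 W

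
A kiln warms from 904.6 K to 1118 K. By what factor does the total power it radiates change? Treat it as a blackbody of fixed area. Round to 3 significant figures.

P ∝ T⁴, so P₂/P₁ = (T₂/T₁)⁴ = (1118/904.6)⁴ = (1.23591)⁴ = 2.33.

P₂/P₁ ≈ 2.33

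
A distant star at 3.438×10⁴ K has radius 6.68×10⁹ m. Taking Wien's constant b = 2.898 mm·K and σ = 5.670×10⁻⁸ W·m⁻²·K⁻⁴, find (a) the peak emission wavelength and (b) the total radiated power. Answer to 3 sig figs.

(a) λ_max = b/T = 2.898×10⁻³/3.438×10⁴ = 8.429×10⁻⁸ m = 84.3 nm.
Surface area A = 4πR² = 4π(6.68×10⁹ m)² = 5.60742×10²⁰ m².
(b) P = σAT⁴ = 5.670×10⁻⁸×5.60742×10²⁰×(3.438×10⁴)⁴ = 4.44×10³¹ W.

λ_max ≈ 84.3 nm; P ≈ 4.44×10³¹ W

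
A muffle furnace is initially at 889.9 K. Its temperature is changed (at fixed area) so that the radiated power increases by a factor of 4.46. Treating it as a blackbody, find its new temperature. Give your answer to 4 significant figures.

P ∝ T⁴, so T₂/T₁ = (P₂/P₁)^(1/4) = (4.46)^(1/4) = 1.45323.
T₂ = 889.9 × 1.45323 = 1293 K.

T₂ ≈ 1293 K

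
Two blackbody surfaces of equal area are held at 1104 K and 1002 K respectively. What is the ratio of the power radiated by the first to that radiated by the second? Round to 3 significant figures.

With equal areas, P₁/P₂ = (T₁/T₂)⁴ = (1104/1002)⁴ = 1.47.

P₁/P₂ ≈ 1.47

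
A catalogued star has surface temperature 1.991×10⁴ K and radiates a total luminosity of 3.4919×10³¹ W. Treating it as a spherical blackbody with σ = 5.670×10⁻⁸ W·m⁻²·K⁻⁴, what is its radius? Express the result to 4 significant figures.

R ≈ 1.766×10¹⁰ m

L = 4πR²σT⁴ ⇒ R = √(L/(4πσT⁴)).
σT⁴ = 8.90980×10⁹ W/m², so R = √(3.4919×10³¹/(4π×8.90980×10⁹)) = 1.766×10¹⁰ m.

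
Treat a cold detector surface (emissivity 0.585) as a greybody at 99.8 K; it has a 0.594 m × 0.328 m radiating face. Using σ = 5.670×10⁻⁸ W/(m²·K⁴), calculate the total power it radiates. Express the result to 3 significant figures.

Area A = 0.594 × 0.328 = 0.194832 m².
P = εσAT⁴ = 0.585 × 5.670×10⁻⁸ × 0.194832 × (99.8)⁴ = 0.641 W.

P ≈ 0.641 W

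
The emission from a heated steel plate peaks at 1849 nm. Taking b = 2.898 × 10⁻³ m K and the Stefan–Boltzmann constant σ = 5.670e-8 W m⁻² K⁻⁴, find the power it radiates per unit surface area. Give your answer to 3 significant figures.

Wien's law: T = b/λ_max = 2.898×10⁻³/1.849×10⁻⁶ = 1567.33 K.
Then I = σT⁴ = 5.670×10⁻⁸×(1567.33)⁴ = 3.42×10⁵ W/m².

I ≈ 3.42×10⁵ W/m²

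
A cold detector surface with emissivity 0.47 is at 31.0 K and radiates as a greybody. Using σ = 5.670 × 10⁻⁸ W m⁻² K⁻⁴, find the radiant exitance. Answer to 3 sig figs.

I ≈ 0.0246 W/m²

Stefan–Boltzmann: I = εσT⁴ = 0.47 × 5.670×10⁻⁸ × (31.0)⁴ = 0.0246 W/m².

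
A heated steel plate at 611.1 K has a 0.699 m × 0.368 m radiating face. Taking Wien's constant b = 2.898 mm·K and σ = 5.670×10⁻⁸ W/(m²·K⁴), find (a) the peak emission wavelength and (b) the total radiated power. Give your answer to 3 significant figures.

λ_max ≈ 4.74 μm; P ≈ 2.03×10³ W

(a) λ_max = b/T = 2.898×10⁻³/611.1 = 4.742×10⁻⁶ m = 4.74 μm.
Area A = 0.699 × 0.368 = 0.257232 m².
(b) P = σAT⁴ = 5.670×10⁻⁸×0.257232×(611.1)⁴ = 2.03×10³ W.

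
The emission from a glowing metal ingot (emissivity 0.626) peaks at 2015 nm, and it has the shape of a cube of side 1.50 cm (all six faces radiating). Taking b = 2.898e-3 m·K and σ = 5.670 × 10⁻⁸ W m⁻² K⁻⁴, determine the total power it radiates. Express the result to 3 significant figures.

P ≈ 205 W

Wien's law: T = b/λ_max = 2.898×10⁻³/2.015×10⁻⁶ = 1438.21 K.
Area A = 6s² = 6×(0.0150 m)² = 1.35×10⁻³ m².
Then P = εσAT⁴ = 0.626×5.670×10⁻⁸×1.35×10⁻³×(1438.21)⁴ = 205 W.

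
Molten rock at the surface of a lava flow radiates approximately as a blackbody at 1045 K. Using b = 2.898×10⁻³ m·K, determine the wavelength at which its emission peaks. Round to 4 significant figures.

λ_max ≈ 2773 nm

Wien's displacement law: λ_max = b/T = (2.898×10⁻³ m·K)/(1045 K) = 2.7732×10⁻⁶ m.
That is 2773 nm, in the infrared range.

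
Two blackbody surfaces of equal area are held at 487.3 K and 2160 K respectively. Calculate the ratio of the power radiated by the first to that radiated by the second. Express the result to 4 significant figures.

With equal areas, P₁/P₂ = (T₁/T₂)⁴ = (487.3/2160)⁴ = 2.590×10⁻³.

P₁/P₂ ≈ 2.590×10⁻³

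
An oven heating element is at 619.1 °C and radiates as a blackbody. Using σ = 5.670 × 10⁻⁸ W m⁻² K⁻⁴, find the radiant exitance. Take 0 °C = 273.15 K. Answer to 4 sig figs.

T = 619.1 °C + 273.15 = 892.25 K.
Stefan–Boltzmann: I = σT⁴ = 5.670×10⁻⁸ × (892.25)⁴ = 3.594×10⁴ W/m².

I ≈ 3.594×10⁴ W/m²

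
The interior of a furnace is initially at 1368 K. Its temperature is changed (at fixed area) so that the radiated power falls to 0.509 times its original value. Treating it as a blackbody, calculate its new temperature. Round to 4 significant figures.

T₂ ≈ 1155 K

P ∝ T⁴, so T₂/T₁ = (P₂/P₁)^(1/4) = (0.509)^(1/4) = 0.844655.
T₂ = 1368 × 0.844655 = 1155 K.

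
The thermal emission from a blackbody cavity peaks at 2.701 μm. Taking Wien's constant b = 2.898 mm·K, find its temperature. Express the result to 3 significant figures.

T ≈ 1.07×10³ K

Wien's law gives T = b/λ_max = (2.898×10⁻³ m·K)/(2.701×10⁻⁶ m) = 1.07×10³ K.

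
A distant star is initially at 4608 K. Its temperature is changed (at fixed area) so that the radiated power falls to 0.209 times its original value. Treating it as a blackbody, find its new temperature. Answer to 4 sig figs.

T₂ ≈ 3116 K

P ∝ T⁴, so T₂/T₁ = (P₂/P₁)^(1/4) = (0.209)^(1/4) = 0.676140.
T₂ = 4608 × 0.676140 = 3116 K.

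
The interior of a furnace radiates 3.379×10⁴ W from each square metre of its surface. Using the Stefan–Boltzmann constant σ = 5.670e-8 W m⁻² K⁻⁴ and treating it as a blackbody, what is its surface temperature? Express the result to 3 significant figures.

I = σT⁴, so T = (I/σ)^(1/4) = (3.379×10⁴/(5.670×10⁻⁸))^(1/4) = 879 K.

T ≈ 879 K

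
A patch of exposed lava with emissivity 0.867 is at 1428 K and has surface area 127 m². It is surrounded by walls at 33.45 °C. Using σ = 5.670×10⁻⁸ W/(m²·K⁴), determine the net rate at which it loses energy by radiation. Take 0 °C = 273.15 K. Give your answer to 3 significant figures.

Surroundings: T = 33.45 °C + 273.15 = 306.60 K.
Area A = 127 m².
Net radiated power P_net = εσA(T⁴ − T₀⁴) = 0.867×5.670×10⁻⁸×127×(1428⁴ − 306.60⁴).
T⁴ − T₀⁴ = 4.15827×10¹² − 8.83667×10⁹ = 4.14943×10¹² K⁴, so P_net = 2.59×10⁷ W.

Net loss ≈ 2.59×10⁷ W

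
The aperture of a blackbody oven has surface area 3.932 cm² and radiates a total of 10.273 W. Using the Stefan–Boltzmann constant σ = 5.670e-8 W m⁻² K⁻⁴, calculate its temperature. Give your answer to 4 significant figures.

Area A = 3.932 cm² = 3.932×10⁻⁴ m².
P = σAT⁴ ⇒ T = (P/(σA))^(1/4) = (10.273/(5.670×10⁻⁸×3.932×10⁻⁴))^(1/4) = 823.9 K.

T ≈ 823.9 K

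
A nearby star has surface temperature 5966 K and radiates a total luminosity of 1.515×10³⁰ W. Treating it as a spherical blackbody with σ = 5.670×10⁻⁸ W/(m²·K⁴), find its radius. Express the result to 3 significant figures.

R ≈ 4.10×10¹⁰ m

L = 4πR²σT⁴ ⇒ R = √(L/(4πσT⁴)).
σT⁴ = 7.18317×10⁷ W/m², so R = √(1.515×10³⁰/(4π×7.18317×10⁷)) = 4.10×10¹⁰ m.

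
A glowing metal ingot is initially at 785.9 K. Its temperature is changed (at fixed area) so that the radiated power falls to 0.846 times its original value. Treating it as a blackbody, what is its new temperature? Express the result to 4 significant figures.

P ∝ T⁴, so T₂/T₁ = (P₂/P₁)^(1/4) = (0.846)^(1/4) = 0.959053.
T₂ = 785.9 × 0.959053 = 753.7 K.

T₂ ≈ 753.7 K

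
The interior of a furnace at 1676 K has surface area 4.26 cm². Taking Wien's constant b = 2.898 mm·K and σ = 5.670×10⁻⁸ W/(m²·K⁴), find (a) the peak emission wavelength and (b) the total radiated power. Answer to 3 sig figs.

(a) λ_max = b/T = 2.898×10⁻³/1676 = 1.729×10⁻⁶ m = 1.73×10³ nm.
Area A = 4.26 cm² = 4.26×10⁻⁴ m².
(b) P = σAT⁴ = 5.670×10⁻⁸×4.26×10⁻⁴×(1676)⁴ = 191 W.

λ_max ≈ 1.73×10³ nm; P ≈ 191 W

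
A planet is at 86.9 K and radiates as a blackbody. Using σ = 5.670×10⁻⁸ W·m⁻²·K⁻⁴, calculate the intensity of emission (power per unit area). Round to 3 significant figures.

I ≈ 3.23 W/m²

Stefan–Boltzmann: I = σT⁴ = 5.670×10⁻⁸ × (86.9)⁴ = 3.23 W/m².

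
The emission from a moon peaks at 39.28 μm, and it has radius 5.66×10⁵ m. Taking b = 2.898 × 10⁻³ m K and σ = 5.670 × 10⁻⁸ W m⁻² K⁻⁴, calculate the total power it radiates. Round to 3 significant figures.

P ≈ 6.76×10¹² W

Wien's law: T = b/λ_max = 2.898×10⁻³/3.928×10⁻⁵ = 73.7780 K.
Surface area A = 4πR² = 4π(5.66×10⁵ m)² = 4.02571×10¹² m².
Then P = σAT⁴ = 5.670×10⁻⁸×4.02571×10¹²×(73.7780)⁴ = 6.76×10¹² W.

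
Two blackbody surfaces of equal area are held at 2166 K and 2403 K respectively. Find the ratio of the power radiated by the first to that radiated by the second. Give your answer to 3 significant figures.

With equal areas, P₁/P₂ = (T₁/T₂)⁴ = (2166/2403)⁴ = 0.660.

P₁/P₂ ≈ 0.660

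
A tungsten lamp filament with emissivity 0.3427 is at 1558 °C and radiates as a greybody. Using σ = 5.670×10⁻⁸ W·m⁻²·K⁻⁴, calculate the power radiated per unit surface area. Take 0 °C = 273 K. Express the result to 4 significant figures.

I ≈ 2.184×10⁵ W/m²

T = 1558 °C + 273 = 1831 K.
Stefan–Boltzmann: I = εσT⁴ = 0.3427 × 5.670×10⁻⁸ × (1831)⁴ = 2.184×10⁵ W/m².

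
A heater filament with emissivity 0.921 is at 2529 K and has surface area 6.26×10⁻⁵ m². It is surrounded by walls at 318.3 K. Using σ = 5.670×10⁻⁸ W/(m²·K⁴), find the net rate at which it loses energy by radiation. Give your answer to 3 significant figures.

Net loss ≈ 134 W

Area A = 6.26×10⁻⁵ m².
Net radiated power P_net = εσA(T⁴ − T₀⁴) = 0.921×5.670×10⁻⁸×6.26×10⁻⁵×(2529⁴ − 318.3⁴).
T⁴ − T₀⁴ = 4.09068×10¹³ − 1.02647×10¹⁰ = 4.08965×10¹³ K⁴, so P_net = 134 W.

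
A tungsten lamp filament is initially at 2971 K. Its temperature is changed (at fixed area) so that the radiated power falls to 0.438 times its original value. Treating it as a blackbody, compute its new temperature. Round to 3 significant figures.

P ∝ T⁴, so T₂/T₁ = (P₂/P₁)^(1/4) = (0.438)^(1/4) = 0.813521.
T₂ = 2971 × 0.813521 = 2.42×10³ K.

T₂ ≈ 2.42×10³ K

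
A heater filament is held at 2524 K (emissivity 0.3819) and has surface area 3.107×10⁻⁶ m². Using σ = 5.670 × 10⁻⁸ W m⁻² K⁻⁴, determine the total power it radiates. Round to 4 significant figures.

P ≈ 2.730 W

Area A = 3.107×10⁻⁶ m².
P = εσAT⁴ = 0.3819 × 5.670×10⁻⁸ × 3.107×10⁻⁶ × (2524)⁴ = 2.730 W.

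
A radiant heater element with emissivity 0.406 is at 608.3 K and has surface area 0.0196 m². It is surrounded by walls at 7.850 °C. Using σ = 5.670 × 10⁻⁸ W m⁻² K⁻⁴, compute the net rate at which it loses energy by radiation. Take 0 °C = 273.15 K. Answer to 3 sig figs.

Net loss ≈ 59.0 W

Surroundings: T = 7.850 °C + 273.15 = 281.000 K.
Area A = 0.0196 m².
Net radiated power P_net = εσA(T⁴ − T₀⁴) = 0.406×5.670×10⁻⁸×0.0196×(608.3⁴ − 281.000⁴).
T⁴ − T₀⁴ = 1.36921×10¹¹ − 6.23484×10⁹ = 1.30686×10¹¹ K⁴, so P_net = 59.0 W.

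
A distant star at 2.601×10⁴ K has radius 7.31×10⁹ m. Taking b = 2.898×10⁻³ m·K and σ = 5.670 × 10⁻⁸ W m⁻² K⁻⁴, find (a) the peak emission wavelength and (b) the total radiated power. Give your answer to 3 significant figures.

λ_max ≈ 111 nm; P ≈ 1.74×10³¹ W

(a) λ_max = b/T = 2.898×10⁻³/2.601×10⁴ = 1.114×10⁻⁷ m = 111 nm.
Surface area A = 4πR² = 4π(7.31×10⁹ m)² = 6.71498×10²⁰ m².
(b) P = σAT⁴ = 5.670×10⁻⁸×6.71498×10²⁰×(2.601×10⁴)⁴ = 1.74×10³¹ W.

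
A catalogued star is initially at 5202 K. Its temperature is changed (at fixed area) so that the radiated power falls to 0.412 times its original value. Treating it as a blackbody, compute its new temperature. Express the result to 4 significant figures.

T₂ ≈ 4168 K

P ∝ T⁴, so T₂/T₁ = (P₂/P₁)^(1/4) = (0.412)^(1/4) = 0.801169.
T₂ = 5202 × 0.801169 = 4168 K.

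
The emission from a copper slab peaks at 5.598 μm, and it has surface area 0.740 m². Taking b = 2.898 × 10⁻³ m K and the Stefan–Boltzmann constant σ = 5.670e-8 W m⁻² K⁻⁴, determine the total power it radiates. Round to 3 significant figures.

P ≈ 3.01×10³ W

Wien's law: T = b/λ_max = 2.898×10⁻³/5.598×10⁻⁶ = 517.685 K.
Area A = 0.740 m².
Then P = σAT⁴ = 5.670×10⁻⁸×0.740×(517.685)⁴ = 3.01×10³ W.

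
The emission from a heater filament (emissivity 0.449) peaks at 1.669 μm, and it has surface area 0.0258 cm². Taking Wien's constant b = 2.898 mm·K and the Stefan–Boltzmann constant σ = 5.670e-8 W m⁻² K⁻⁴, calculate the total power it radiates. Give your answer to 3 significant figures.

P ≈ 0.597 W

Wien's law: T = b/λ_max = 2.898×10⁻³/1.669×10⁻⁶ = 1736.37 K.
Area A = 0.0258 cm² = 2.58×10⁻⁶ m².
Then P = εσAT⁴ = 0.449×5.670×10⁻⁸×2.58×10⁻⁶×(1736.37)⁴ = 0.597 W.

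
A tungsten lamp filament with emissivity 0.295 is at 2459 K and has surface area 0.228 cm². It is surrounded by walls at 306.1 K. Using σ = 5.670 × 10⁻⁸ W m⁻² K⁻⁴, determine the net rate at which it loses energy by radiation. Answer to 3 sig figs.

Net loss ≈ 13.9 W

Area A = 0.228 cm² = 2.28×10⁻⁵ m².
Net radiated power P_net = εσA(T⁴ − T₀⁴) = 0.295×5.670×10⁻⁸×2.28×10⁻⁵×(2459⁴ − 306.1⁴).
T⁴ − T₀⁴ = 3.65624×10¹³ − 8.77917×10⁹ = 3.65536×10¹³ K⁴, so P_net = 13.9 W.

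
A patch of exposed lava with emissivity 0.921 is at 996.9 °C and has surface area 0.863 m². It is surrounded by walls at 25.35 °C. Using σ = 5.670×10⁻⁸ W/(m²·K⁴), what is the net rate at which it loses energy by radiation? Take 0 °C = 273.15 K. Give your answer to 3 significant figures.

Net loss ≈ 1.17×10⁵ W

T = 996.9 °C + 273.15 = 1270.05 K.
Surroundings: T = 25.35 °C + 273.15 = 298.50 K.
Area A = 0.863 m².
Net radiated power P_net = εσA(T⁴ − T₀⁴) = 0.921×5.670×10⁻⁸×0.863×(1270.05⁴ − 298.50⁴).
T⁴ − T₀⁴ = 2.60186×10¹² − 7.93921×10⁹ = 2.59392×10¹² K⁴, so P_net = 1.17×10⁵ W.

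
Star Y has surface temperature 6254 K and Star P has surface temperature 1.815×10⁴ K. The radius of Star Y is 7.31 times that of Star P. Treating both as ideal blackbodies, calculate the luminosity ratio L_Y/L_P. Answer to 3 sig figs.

L ∝ R²T⁴, so L_Y/L_P = (R_Y/R_P)²(T_Y/T_P)⁴ = (7.31)² × (6254/1.815×10⁴)⁴ = 53.4361 × 0.0140969 = 0.753.

L_Y/L_P ≈ 0.753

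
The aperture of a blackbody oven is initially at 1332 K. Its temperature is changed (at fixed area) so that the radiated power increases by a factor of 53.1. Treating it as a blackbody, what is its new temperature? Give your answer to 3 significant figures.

P ∝ T⁴, so T₂/T₁ = (P₂/P₁)^(1/4) = (53.1)^(1/4) = 2.69944.
T₂ = 1332 × 2.69944 = 3.60×10³ K.

T₂ ≈ 3.60×10³ K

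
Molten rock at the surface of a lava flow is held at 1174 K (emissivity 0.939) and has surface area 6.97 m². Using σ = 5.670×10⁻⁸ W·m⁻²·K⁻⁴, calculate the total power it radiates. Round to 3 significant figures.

Area A = 6.97 m².
P = εσAT⁴ = 0.939 × 5.670×10⁻⁸ × 6.97 × (1174)⁴ = 7.05×10⁵ W.

P ≈ 7.05×10⁵ W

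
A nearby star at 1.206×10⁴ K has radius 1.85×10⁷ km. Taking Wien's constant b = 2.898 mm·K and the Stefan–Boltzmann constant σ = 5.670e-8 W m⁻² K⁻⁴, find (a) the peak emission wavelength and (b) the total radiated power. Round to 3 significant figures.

(a) λ_max = b/T = 2.898×10⁻³/1.206×10⁴ = 2.403×10⁻⁷ m = 240 nm.
Surface area A = 4πR² = 4π(1.85×10¹⁰ m)² = 4.30084×10²¹ m².
(b) P = σAT⁴ = 5.670×10⁻⁸×4.30084×10²¹×(1.206×10⁴)⁴ = 5.16×10³⁰ W.

λ_max ≈ 240 nm; P ≈ 5.16×10³⁰ W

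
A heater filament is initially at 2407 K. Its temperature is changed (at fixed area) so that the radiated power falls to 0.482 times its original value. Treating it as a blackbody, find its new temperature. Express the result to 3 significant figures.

T₂ ≈ 2.01×10³ K

P ∝ T⁴, so T₂/T₁ = (P₂/P₁)^(1/4) = (0.482)^(1/4) = 0.833224.
T₂ = 2407 × 0.833224 = 2.01×10³ K.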